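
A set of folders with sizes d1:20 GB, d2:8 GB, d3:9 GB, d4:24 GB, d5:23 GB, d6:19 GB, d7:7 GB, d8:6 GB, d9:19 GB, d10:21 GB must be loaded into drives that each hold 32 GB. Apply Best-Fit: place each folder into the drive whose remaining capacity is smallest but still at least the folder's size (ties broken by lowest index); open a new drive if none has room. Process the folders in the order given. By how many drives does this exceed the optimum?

Best-Fit: [20,8] [9,23] [24,7] [19,6] [19] [21] → 6 drives.
6 folders exceed 16 GB (half the capacity), and no two of those can share a drive, so at least 6 drives are needed.
So 6 is already optimal.

0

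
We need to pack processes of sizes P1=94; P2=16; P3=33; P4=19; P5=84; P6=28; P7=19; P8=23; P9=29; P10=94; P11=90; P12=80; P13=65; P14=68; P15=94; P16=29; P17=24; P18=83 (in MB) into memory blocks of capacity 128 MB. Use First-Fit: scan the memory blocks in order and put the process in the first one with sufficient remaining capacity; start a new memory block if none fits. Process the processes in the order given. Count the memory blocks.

P1 (94 MB) → memory block 1 (remaining 34 MB)
P2 (16 MB) → memory block 1 (remaining 18 MB)
P3 (33 MB) → memory block 2 (remaining 95 MB)
P4 (19 MB) → memory block 2 (remaining 76 MB)
P5 (84 MB) → memory block 3 (remaining 44 MB)
P6 (28 MB) → memory block 2 (remaining 48 MB)
P7 (19 MB) → memory block 2 (remaining 29 MB)
P8 (23 MB) → memory block 2 (remaining 6 MB)
P9 (29 MB) → memory block 3 (remaining 15 MB)
P10 (94 MB) → memory block 4 (remaining 34 MB)
P11 (90 MB) → memory block 5 (remaining 38 MB)
P12 (80 MB) → memory block 6 (remaining 48 MB)
P13 (65 MB) → memory block 7 (remaining 63 MB)
P14 (68 MB) → memory block 8 (remaining 60 MB)
P15 (94 MB) → memory block 9 (remaining 34 MB)
P16 (29 MB) → memory block 4 (remaining 5 MB)
P17 (24 MB) → memory block 5 (remaining 14 MB)
P18 (83 MB) → memory block 10 (remaining 45 MB)

10 memory blocks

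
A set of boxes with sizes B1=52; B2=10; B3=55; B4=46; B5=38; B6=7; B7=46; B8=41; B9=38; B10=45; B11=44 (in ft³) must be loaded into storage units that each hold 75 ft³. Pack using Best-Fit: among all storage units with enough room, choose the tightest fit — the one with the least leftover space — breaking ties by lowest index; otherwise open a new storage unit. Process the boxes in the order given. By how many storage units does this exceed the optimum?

0

Best-Fit: [52,10,7] [55] [46] [38] [46] [41] [38] [45] [44] → 9 storage units.
9 boxes exceed 37.5 ft³ (half the capacity), and no two of those can share a storage unit, so at least 9 storage units are needed.
So 9 is already optimal.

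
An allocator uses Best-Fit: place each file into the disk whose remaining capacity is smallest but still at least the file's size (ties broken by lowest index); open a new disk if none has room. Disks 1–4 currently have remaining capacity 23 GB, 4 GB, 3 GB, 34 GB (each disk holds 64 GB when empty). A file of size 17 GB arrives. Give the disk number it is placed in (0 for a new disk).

1

Disks with room: disk 1 (23 GB), disk 4 (34 GB).
Tightest fit is disk 1 with 23 GB free.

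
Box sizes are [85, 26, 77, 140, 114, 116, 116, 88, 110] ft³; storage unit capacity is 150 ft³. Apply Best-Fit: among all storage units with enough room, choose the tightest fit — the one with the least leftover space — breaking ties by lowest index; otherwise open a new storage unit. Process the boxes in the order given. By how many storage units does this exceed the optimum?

Best-Fit: [85,26] [77] [140] [114] [116] [116] [88] [110] → 8 storage units.
8 boxes exceed 75 ft³ (half the capacity), and no two of those can share a storage unit, so at least 8 storage units are needed.
So 8 is already optimal.

0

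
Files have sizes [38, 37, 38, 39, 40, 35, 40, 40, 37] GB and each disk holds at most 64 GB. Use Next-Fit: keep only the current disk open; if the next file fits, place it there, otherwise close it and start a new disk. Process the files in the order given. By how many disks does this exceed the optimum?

Next-Fit: [38] [37] [38] [39] [40] [35] [40] [40] [37] → 9 disks.
9 files exceed 32 GB (half the capacity), and no two of those can share a disk, so at least 9 disks are needed.
So 9 is already optimal.

0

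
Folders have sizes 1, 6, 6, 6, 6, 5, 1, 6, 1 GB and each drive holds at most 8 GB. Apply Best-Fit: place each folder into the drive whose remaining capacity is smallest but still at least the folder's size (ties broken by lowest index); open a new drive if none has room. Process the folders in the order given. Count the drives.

Put 1 GB in drive 1; 7 GB remain.
Put 6 GB in drive 1; 1 GB remain.
Put 6 GB in drive 2; 2 GB remain.
Put 6 GB in drive 3; 2 GB remain.
Put 6 GB in drive 4; 2 GB remain.
Put 5 GB in drive 5; 3 GB remain.
Put 1 GB in drive 1; 0 GB remain.
Put 6 GB in drive 6; 2 GB remain.
Put 1 GB in drive 2; 1 GB remain.
Final drives: [1,6,1] [6,1] [6] [6] [5] [6].

6 drives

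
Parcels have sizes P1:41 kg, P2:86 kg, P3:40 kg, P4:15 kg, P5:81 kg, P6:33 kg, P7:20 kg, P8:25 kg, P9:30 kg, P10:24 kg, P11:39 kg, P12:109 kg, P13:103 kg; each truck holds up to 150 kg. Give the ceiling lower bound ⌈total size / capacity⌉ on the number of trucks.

Total size = 41 + 86 + 40 + 15 + 81 + 33 + 20 + 25 + 30 + 24 + 39 + 109 + 103 = 646 kg.
⌈646 / 150⌉ = 5.

5 trucks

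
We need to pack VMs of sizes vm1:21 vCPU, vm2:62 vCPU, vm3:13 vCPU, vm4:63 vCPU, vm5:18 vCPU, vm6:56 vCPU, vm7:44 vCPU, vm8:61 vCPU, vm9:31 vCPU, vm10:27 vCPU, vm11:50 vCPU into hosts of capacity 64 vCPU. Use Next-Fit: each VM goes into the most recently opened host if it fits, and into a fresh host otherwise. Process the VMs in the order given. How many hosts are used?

vm1 (21 vCPU) → host 1 (remaining 43 vCPU)
vm2 (62 vCPU) → host 2 (remaining 2 vCPU)
vm3 (13 vCPU) → host 3 (remaining 51 vCPU)
vm4 (63 vCPU) → host 4 (remaining 1 vCPU)
vm5 (18 vCPU) → host 5 (remaining 46 vCPU)
vm6 (56 vCPU) → host 6 (remaining 8 vCPU)
vm7 (44 vCPU) → host 7 (remaining 20 vCPU)
vm8 (61 vCPU) → host 8 (remaining 3 vCPU)
vm9 (31 vCPU) → host 9 (remaining 33 vCPU)
vm10 (27 vCPU) → host 9 (remaining 6 vCPU)
vm11 (50 vCPU) → host 10 (remaining 14 vCPU)

10 hosts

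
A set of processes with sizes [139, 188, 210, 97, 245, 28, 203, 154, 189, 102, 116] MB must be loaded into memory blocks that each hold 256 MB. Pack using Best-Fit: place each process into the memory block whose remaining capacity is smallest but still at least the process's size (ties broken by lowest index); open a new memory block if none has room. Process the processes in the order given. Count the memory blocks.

memory block 1: place 139 MB, 117 MB left
memory block 2: place 188 MB, 68 MB left
memory block 3: place 210 MB, 46 MB left
memory block 1: place 97 MB, 20 MB left
memory block 4: place 245 MB, 11 MB left
memory block 3: place 28 MB, 18 MB left
memory block 5: place 203 MB, 53 MB left
memory block 6: place 154 MB, 102 MB left
memory block 7: place 189 MB, 67 MB left
memory block 6: place 102 MB, 0 MB left
memory block 8: place 116 MB, 140 MB left

8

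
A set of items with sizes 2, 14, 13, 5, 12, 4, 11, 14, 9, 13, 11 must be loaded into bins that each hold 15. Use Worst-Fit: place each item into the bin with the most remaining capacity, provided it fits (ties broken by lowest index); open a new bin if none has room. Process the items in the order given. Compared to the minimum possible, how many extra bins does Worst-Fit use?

Worst-Fit: [2,13] [14] [5,4] [12] [11] [14] [9] [13] [11] → 9 bins.
Total size 108; any packing needs at least ⌈108/15⌉ = 8 bins.
An optimal packing achieves that bound: [14] [14] [13,2] [13] [12] [11,4] [11] [9,5] → 8 bins.
Excess: 9 − 8 = 1.

1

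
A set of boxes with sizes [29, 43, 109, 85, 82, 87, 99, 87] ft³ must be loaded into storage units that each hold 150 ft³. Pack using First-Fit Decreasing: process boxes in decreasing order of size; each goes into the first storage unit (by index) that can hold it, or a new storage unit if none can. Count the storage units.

Sorted descending: 109, 99, 87, 87, 85, 82, 43, 29.
109 ft³ → storage unit 1 (remaining 41 ft³)
99 ft³ → storage unit 2 (remaining 51 ft³)
87 ft³ → storage unit 3 (remaining 63 ft³)
87 ft³ → storage unit 4 (remaining 63 ft³)
85 ft³ → storage unit 5 (remaining 65 ft³)
82 ft³ → storage unit 6 (remaining 68 ft³)
43 ft³ → storage unit 2 (remaining 8 ft³)
29 ft³ → storage unit 1 (remaining 12 ft³)

6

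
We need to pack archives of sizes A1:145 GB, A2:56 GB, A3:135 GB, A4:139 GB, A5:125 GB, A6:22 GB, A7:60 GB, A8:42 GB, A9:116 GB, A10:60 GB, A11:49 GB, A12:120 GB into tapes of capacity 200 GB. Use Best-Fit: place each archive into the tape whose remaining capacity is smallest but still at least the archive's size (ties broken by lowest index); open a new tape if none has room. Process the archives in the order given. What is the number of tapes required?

Put A1 (145 GB) in tape 1; 55 GB remain.
Put A2 (56 GB) in tape 2; 144 GB remain.
Put A3 (135 GB) in tape 2; 9 GB remain.
Put A4 (139 GB) in tape 3; 61 GB remain.
Put A5 (125 GB) in tape 4; 75 GB remain.
Put A6 (22 GB) in tape 1; 33 GB remain.
Put A7 (60 GB) in tape 3; 1 GB remain.
Put A8 (42 GB) in tape 4; 33 GB remain.
Put A9 (116 GB) in tape 5; 84 GB remain.
Put A10 (60 GB) in tape 5; 24 GB remain.
Put A11 (49 GB) in tape 6; 151 GB remain.
Put A12 (120 GB) in tape 6; 31 GB remain.
Final tapes: [145,22] [56,135] [139,60] [125,42] [116,60] [49,120].

6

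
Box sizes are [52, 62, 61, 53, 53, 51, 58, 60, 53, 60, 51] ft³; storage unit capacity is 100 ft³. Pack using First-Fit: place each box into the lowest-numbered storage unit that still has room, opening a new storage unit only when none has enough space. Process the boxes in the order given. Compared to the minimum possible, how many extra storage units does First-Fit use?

0

First-Fit: [52] [62] [61] [53] [53] [51] [58] [60] [53] [60] [51] → 11 storage units.
11 boxes exceed 50 ft³ (half the capacity), and no two of those can share a storage unit, so at least 11 storage units are needed.
So 11 is already optimal.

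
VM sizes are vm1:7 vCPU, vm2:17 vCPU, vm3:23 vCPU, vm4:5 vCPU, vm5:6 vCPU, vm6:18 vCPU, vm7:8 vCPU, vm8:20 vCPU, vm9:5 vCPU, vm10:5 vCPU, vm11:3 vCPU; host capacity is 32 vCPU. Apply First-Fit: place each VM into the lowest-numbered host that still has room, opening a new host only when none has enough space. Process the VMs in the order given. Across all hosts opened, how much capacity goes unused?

11

host 1: place vm1 (7 vCPU), 25 vCPU left
host 1: place vm2 (17 vCPU), 8 vCPU left
host 2: place vm3 (23 vCPU), 9 vCPU left
host 1: place vm4 (5 vCPU), 3 vCPU left
host 2: place vm5 (6 vCPU), 3 vCPU left
host 3: place vm6 (18 vCPU), 14 vCPU left
host 3: place vm7 (8 vCPU), 6 vCPU left
host 4: place vm8 (20 vCPU), 12 vCPU left
host 3: place vm9 (5 vCPU), 1 vCPU left
host 4: place vm10 (5 vCPU), 7 vCPU left
host 1: place vm11 (3 vCPU), 0 vCPU left
4 hosts × 32 vCPU = 128 vCPU; used 117 vCPU; unused 11 vCPU.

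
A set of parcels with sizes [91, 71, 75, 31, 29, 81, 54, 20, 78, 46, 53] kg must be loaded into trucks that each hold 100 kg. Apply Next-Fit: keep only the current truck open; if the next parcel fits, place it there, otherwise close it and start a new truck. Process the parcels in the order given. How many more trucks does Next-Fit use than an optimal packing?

1

Next-Fit: [91] [71] [75] [31,29] [81] [54,20] [78] [46,53] → 8 trucks.
Total size 629 kg; any packing needs at least ⌈629/100⌉ = 7 trucks.
An optimal packing achieves that bound: [91] [81] [78,20] [75] [71,29] [54,46] [53,31] → 7 trucks.
Excess: 8 − 7 = 1.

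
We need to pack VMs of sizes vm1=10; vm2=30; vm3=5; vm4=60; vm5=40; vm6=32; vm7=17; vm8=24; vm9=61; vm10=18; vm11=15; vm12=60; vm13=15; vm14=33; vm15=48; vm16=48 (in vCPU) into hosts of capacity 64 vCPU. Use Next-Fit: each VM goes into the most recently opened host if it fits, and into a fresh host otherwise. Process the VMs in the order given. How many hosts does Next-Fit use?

vm1 (10 vCPU) → host 1 (remaining 54 vCPU)
vm2 (30 vCPU) → host 1 (remaining 24 vCPU)
vm3 (5 vCPU) → host 1 (remaining 19 vCPU)
vm4 (60 vCPU) → host 2 (remaining 4 vCPU)
vm5 (40 vCPU) → host 3 (remaining 24 vCPU)
vm6 (32 vCPU) → host 4 (remaining 32 vCPU)
vm7 (17 vCPU) → host 4 (remaining 15 vCPU)
vm8 (24 vCPU) → host 5 (remaining 40 vCPU)
vm9 (61 vCPU) → host 6 (remaining 3 vCPU)
vm10 (18 vCPU) → host 7 (remaining 46 vCPU)
vm11 (15 vCPU) → host 7 (remaining 31 vCPU)
vm12 (60 vCPU) → host 8 (remaining 4 vCPU)
vm13 (15 vCPU) → host 9 (remaining 49 vCPU)
vm14 (33 vCPU) → host 9 (remaining 16 vCPU)
vm15 (48 vCPU) → host 10 (remaining 16 vCPU)
vm16 (48 vCPU) → host 11 (remaining 16 vCPU)

11 hosts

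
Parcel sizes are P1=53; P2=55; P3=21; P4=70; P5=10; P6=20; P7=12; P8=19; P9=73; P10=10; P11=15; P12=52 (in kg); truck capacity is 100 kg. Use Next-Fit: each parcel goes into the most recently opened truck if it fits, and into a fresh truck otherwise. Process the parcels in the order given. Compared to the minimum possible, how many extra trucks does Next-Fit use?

Next-Fit: [53] [55,21] [70,10,20] [12,19] [73,10,15] [52] → 6 trucks.
Total size 410 kg; any packing needs at least ⌈410/100⌉ = 5 trucks.
An optimal packing achieves that bound: [73,21] [70,20,10] [55,19,15,10] [53,12] [52] → 5 trucks.
Excess: 6 − 5 = 1.

1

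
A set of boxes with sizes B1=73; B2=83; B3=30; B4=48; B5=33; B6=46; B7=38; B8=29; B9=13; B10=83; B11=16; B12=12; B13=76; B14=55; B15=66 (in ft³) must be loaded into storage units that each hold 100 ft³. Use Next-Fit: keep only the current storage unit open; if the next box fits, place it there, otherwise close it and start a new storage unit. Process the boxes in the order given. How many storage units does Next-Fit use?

9

storage unit 1: place B1 (73 ft³), 27 ft³ left
storage unit 2: place B2 (83 ft³), 17 ft³ left
storage unit 3: place B3 (30 ft³), 70 ft³ left
storage unit 3: place B4 (48 ft³), 22 ft³ left
storage unit 4: place B5 (33 ft³), 67 ft³ left
storage unit 4: place B6 (46 ft³), 21 ft³ left
storage unit 5: place B7 (38 ft³), 62 ft³ left
storage unit 5: place B8 (29 ft³), 33 ft³ left
storage unit 5: place B9 (13 ft³), 20 ft³ left
storage unit 6: place B10 (83 ft³), 17 ft³ left
storage unit 6: place B11 (16 ft³), 1 ft³ left
storage unit 7: place B12 (12 ft³), 88 ft³ left
storage unit 7: place B13 (76 ft³), 12 ft³ left
storage unit 8: place B14 (55 ft³), 45 ft³ left
storage unit 9: place B15 (66 ft³), 34 ft³ left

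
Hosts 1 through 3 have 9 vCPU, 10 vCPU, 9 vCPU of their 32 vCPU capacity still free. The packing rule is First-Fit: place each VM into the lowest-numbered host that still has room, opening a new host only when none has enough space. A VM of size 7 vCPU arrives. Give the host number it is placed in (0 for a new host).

Hosts with room: host 1 (9 vCPU), host 2 (10 vCPU), host 3 (9 vCPU).
The first with room is host 1.

1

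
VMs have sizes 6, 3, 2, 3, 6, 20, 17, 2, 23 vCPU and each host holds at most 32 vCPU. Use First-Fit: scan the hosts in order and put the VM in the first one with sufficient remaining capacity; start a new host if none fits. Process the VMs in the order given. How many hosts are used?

6 vCPU → host 1 (remaining 26 vCPU)
3 vCPU → host 1 (remaining 23 vCPU)
2 vCPU → host 1 (remaining 21 vCPU)
3 vCPU → host 1 (remaining 18 vCPU)
6 vCPU → host 1 (remaining 12 vCPU)
20 vCPU → host 2 (remaining 12 vCPU)
17 vCPU → host 3 (remaining 15 vCPU)
2 vCPU → host 1 (remaining 10 vCPU)
23 vCPU → host 4 (remaining 9 vCPU)

4 hosts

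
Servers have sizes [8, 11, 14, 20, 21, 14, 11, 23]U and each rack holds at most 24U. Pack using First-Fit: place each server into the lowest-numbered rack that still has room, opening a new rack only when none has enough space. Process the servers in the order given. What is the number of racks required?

7 racks

rack 1: place 8U, 16U left
rack 1: place 11U, 5U left
rack 2: place 14U, 10U left
rack 3: place 20U, 4U left
rack 4: place 21U, 3U left
rack 5: place 14U, 10U left
rack 6: place 11U, 13U left
rack 7: place 23U, 1U left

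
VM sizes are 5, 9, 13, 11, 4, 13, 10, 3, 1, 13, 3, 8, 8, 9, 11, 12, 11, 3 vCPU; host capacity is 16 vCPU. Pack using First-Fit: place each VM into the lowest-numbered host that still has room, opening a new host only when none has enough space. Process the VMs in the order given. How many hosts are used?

11

Put 5 vCPU in host 1; 11 vCPU remain.
Put 9 vCPU in host 1; 2 vCPU remain.
Put 13 vCPU in host 2; 3 vCPU remain.
Put 11 vCPU in host 3; 5 vCPU remain.
Put 4 vCPU in host 3; 1 vCPU remain.
Put 13 vCPU in host 4; 3 vCPU remain.
Put 10 vCPU in host 5; 6 vCPU remain.
Put 3 vCPU in host 2; 0 vCPU remain.
Put 1 vCPU in host 1; 1 vCPU remain.
Put 13 vCPU in host 6; 3 vCPU remain.
Put 3 vCPU in host 4; 0 vCPU remain.
Put 8 vCPU in host 7; 8 vCPU remain.
Put 8 vCPU in host 7; 0 vCPU remain.
Put 9 vCPU in host 8; 7 vCPU remain.
Put 11 vCPU in host 9; 5 vCPU remain.
Put 12 vCPU in host 10; 4 vCPU remain.
Put 11 vCPU in host 11; 5 vCPU remain.
Put 3 vCPU in host 5; 3 vCPU remain.
Final hosts: [5,9,1] [13,3] [11,4] [13,3] [10,3] [13] [8,8] [9] [11] [12] [11].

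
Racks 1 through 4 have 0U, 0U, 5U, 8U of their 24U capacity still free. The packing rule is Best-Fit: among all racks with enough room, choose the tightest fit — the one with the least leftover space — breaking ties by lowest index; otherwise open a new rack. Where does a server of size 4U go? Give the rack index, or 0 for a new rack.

Racks with room: rack 3 (5U), rack 4 (8U).
Tightest fit is rack 3 with 5U free.

3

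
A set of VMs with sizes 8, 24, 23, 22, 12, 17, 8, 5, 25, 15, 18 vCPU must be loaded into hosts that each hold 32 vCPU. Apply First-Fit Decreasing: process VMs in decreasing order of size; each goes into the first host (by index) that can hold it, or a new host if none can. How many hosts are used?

6

Sorted descending: 25, 24, 23, 22, 18, 17, 15, 12, 8, 8, 5.
host 1: place 25 vCPU, 7 vCPU left
host 2: place 24 vCPU, 8 vCPU left
host 3: place 23 vCPU, 9 vCPU left
host 4: place 22 vCPU, 10 vCPU left
host 5: place 18 vCPU, 14 vCPU left
host 6: place 17 vCPU, 15 vCPU left
host 6: place 15 vCPU, 0 vCPU left
host 5: place 12 vCPU, 2 vCPU left
host 2: place 8 vCPU, 0 vCPU left
host 3: place 8 vCPU, 1 vCPU left
host 1: place 5 vCPU, 2 vCPU left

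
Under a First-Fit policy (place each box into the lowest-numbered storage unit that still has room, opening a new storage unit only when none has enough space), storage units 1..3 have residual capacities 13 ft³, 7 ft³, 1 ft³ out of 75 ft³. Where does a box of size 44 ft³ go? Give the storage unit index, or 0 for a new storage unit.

No storage unit has ≥ 44 ft³ free, so a new storage unit is opened.

0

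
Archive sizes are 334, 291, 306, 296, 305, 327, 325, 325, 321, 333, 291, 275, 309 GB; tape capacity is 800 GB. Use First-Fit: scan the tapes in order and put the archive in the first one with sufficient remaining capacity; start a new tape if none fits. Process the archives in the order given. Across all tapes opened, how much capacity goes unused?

334 GB → tape 1 (remaining 466 GB)
291 GB → tape 1 (remaining 175 GB)
306 GB → tape 2 (remaining 494 GB)
296 GB → tape 2 (remaining 198 GB)
305 GB → tape 3 (remaining 495 GB)
327 GB → tape 3 (remaining 168 GB)
325 GB → tape 4 (remaining 475 GB)
325 GB → tape 4 (remaining 150 GB)
321 GB → tape 5 (remaining 479 GB)
333 GB → tape 5 (remaining 146 GB)
291 GB → tape 6 (remaining 509 GB)
275 GB → tape 6 (remaining 234 GB)
309 GB → tape 7 (remaining 491 GB)
7 tapes × 800 GB = 5600 GB; used 4038 GB; unused 1562 GB.

1562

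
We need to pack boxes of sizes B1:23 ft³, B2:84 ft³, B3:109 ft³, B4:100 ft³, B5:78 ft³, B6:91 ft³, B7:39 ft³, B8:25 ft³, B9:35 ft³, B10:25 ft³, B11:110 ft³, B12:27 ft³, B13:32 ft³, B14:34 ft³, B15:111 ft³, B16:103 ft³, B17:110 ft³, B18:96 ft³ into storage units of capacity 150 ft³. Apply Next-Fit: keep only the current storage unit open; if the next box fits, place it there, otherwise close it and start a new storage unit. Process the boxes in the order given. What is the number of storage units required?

12 storage units

B1 (23 ft³) → storage unit 1 (remaining 127 ft³)
B2 (84 ft³) → storage unit 1 (remaining 43 ft³)
B3 (109 ft³) → storage unit 2 (remaining 41 ft³)
B4 (100 ft³) → storage unit 3 (remaining 50 ft³)
B5 (78 ft³) → storage unit 4 (remaining 72 ft³)
B6 (91 ft³) → storage unit 5 (remaining 59 ft³)
B7 (39 ft³) → storage unit 5 (remaining 20 ft³)
B8 (25 ft³) → storage unit 6 (remaining 125 ft³)
B9 (35 ft³) → storage unit 6 (remaining 90 ft³)
B10 (25 ft³) → storage unit 6 (remaining 65 ft³)
B11 (110 ft³) → storage unit 7 (remaining 40 ft³)
B12 (27 ft³) → storage unit 7 (remaining 13 ft³)
B13 (32 ft³) → storage unit 8 (remaining 118 ft³)
B14 (34 ft³) → storage unit 8 (remaining 84 ft³)
B15 (111 ft³) → storage unit 9 (remaining 39 ft³)
B16 (103 ft³) → storage unit 10 (remaining 47 ft³)
B17 (110 ft³) → storage unit 11 (remaining 40 ft³)
B18 (96 ft³) → storage unit 12 (remaining 54 ft³)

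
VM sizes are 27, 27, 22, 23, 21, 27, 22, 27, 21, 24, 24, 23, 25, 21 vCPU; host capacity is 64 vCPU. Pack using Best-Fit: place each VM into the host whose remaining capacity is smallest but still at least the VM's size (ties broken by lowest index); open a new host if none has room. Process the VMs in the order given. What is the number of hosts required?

7

Put 27 vCPU in host 1; 37 vCPU remain.
Put 27 vCPU in host 1; 10 vCPU remain.
Put 22 vCPU in host 2; 42 vCPU remain.
Put 23 vCPU in host 2; 19 vCPU remain.
Put 21 vCPU in host 3; 43 vCPU remain.
Put 27 vCPU in host 3; 16 vCPU remain.
Put 22 vCPU in host 4; 42 vCPU remain.
Put 27 vCPU in host 4; 15 vCPU remain.
Put 21 vCPU in host 5; 43 vCPU remain.
Put 24 vCPU in host 5; 19 vCPU remain.
Put 24 vCPU in host 6; 40 vCPU remain.
Put 23 vCPU in host 6; 17 vCPU remain.
Put 25 vCPU in host 7; 39 vCPU remain.
Put 21 vCPU in host 7; 18 vCPU remain.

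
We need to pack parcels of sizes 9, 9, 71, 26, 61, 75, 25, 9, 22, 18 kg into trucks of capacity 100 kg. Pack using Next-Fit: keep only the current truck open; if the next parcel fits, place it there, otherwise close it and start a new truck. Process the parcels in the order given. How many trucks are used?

Put 9 kg in truck 1; 91 kg remain.
Put 9 kg in truck 1; 82 kg remain.
Put 71 kg in truck 1; 11 kg remain.
Put 26 kg in truck 2; 74 kg remain.
Put 61 kg in truck 2; 13 kg remain.
Put 75 kg in truck 3; 25 kg remain.
Put 25 kg in truck 3; 0 kg remain.
Put 9 kg in truck 4; 91 kg remain.
Put 22 kg in truck 4; 69 kg remain.
Put 18 kg in truck 4; 51 kg remain.
Final trucks: [9,9,71] [26,61] [75,25] [9,22,18].

4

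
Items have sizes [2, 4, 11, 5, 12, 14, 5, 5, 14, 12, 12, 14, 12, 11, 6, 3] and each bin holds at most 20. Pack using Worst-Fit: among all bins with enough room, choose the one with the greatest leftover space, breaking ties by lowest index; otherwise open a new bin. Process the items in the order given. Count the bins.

Put 2 in bin 1; 18 remain.
Put 4 in bin 1; 14 remain.
Put 11 in bin 1; 3 remain.
Put 5 in bin 2; 15 remain.
Put 12 in bin 2; 3 remain.
Put 14 in bin 3; 6 remain.
Put 5 in bin 3; 1 remain.
Put 5 in bin 4; 15 remain.
Put 14 in bin 4; 1 remain.
Put 12 in bin 5; 8 remain.
Put 12 in bin 6; 8 remain.
Put 14 in bin 7; 6 remain.
Put 12 in bin 8; 8 remain.
Put 11 in bin 9; 9 remain.
Put 6 in bin 9; 3 remain.
Put 3 in bin 5; 5 remain.

9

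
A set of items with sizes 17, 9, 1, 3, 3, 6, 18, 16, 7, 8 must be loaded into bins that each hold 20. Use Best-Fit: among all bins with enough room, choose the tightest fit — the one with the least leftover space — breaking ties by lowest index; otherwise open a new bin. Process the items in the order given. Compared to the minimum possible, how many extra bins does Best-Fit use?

Best-Fit: [17,1] [9,3,3] [6,7] [18] [16] [8] → 6 bins.
Total size 88; any packing needs at least ⌈88/20⌉ = 5 bins.
An optimal packing achieves that bound: [18,1] [17,3] [16,3] [9,8] [7,6] → 5 bins.
Excess: 6 − 5 = 1.

1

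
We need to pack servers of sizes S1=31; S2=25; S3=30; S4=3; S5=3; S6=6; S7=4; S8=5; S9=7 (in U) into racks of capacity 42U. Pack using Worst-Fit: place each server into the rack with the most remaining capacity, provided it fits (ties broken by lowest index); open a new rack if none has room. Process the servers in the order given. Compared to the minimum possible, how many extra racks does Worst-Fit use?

0

Worst-Fit: [31,4,7] [25,3,3,5] [30,6] → 3 racks.
Total size 114U; any packing needs at least ⌈114/42⌉ = 3 racks.
So 3 is already optimal.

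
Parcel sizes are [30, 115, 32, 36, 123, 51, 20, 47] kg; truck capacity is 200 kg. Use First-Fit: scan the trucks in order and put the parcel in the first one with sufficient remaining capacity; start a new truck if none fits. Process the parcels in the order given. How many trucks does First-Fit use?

30 kg → truck 1 (remaining 170 kg)
115 kg → truck 1 (remaining 55 kg)
32 kg → truck 1 (remaining 23 kg)
36 kg → truck 2 (remaining 164 kg)
123 kg → truck 2 (remaining 41 kg)
51 kg → truck 3 (remaining 149 kg)
20 kg → truck 1 (remaining 3 kg)
47 kg → truck 3 (remaining 102 kg)

3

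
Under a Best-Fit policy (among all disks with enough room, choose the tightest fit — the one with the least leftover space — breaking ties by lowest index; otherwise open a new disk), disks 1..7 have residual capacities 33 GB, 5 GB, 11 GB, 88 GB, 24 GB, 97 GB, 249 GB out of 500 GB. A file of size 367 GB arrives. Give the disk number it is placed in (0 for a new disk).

0

No disk has ≥ 367 GB free, so a new disk is opened.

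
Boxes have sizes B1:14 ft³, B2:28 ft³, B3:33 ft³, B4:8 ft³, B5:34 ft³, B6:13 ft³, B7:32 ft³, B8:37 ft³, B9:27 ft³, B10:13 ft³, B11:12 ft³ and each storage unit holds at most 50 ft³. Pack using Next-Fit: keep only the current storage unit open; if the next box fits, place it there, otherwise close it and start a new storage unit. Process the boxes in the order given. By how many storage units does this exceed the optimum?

Next-Fit: [14,28] [33,8] [34,13] [32] [37] [27,13] [12] → 7 storage units.
Total size 251 ft³; any packing needs at least ⌈251/50⌉ = 6 storage units.
An optimal packing achieves that bound: [37,13] [34,14] [33,13] [32,12] [28,8] [27] → 6 storage units.
Excess: 7 − 6 = 1.

1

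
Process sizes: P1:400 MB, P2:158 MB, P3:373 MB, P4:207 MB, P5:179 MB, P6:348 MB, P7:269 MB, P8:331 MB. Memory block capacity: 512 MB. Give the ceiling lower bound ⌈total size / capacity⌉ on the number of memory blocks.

5 memory blocks

Total size = 400 + 158 + 373 + 207 + 179 + 348 + 269 + 331 = 2265 MB.
⌈2265 / 512⌉ = 5.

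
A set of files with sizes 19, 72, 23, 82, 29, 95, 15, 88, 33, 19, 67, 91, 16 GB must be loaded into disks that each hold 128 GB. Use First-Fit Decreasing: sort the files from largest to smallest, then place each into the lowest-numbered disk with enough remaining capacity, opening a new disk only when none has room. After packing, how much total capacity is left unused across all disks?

119

Sorted descending: 95, 91, 88, 82, 72, 67, 33, 29, 23, 19, 19, 16, 15.
Put 95 GB in disk 1; 33 GB remain.
Put 91 GB in disk 2; 37 GB remain.
Put 88 GB in disk 3; 40 GB remain.
Put 82 GB in disk 4; 46 GB remain.
Put 72 GB in disk 5; 56 GB remain.
Put 67 GB in disk 6; 61 GB remain.
Put 33 GB in disk 1; 0 GB remain.
Put 29 GB in disk 2; 8 GB remain.
Put 23 GB in disk 3; 17 GB remain.
Put 19 GB in disk 4; 27 GB remain.
Put 19 GB in disk 4; 8 GB remain.
Put 16 GB in disk 3; 1 GB remain.
Put 15 GB in disk 5; 41 GB remain.
6 disks × 128 GB = 768 GB; used 649 GB; unused 119 GB.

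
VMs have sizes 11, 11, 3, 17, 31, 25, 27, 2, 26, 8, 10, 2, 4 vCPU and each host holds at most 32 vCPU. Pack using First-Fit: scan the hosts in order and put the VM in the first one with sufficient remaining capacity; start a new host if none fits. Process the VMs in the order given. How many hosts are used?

7 hosts

11 vCPU → host 1 (remaining 21 vCPU)
11 vCPU → host 1 (remaining 10 vCPU)
3 vCPU → host 1 (remaining 7 vCPU)
17 vCPU → host 2 (remaining 15 vCPU)
31 vCPU → host 3 (remaining 1 vCPU)
25 vCPU → host 4 (remaining 7 vCPU)
27 vCPU → host 5 (remaining 5 vCPU)
2 vCPU → host 1 (remaining 5 vCPU)
26 vCPU → host 6 (remaining 6 vCPU)
8 vCPU → host 2 (remaining 7 vCPU)
10 vCPU → host 7 (remaining 22 vCPU)
2 vCPU → host 1 (remaining 3 vCPU)
4 vCPU → host 2 (remaining 3 vCPU)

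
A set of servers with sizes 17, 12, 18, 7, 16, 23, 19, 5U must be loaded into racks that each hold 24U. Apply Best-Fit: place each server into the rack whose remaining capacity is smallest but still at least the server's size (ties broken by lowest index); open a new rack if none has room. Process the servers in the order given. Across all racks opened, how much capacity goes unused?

27

17U → rack 1 (remaining 7U)
12U → rack 2 (remaining 12U)
18U → rack 3 (remaining 6U)
7U → rack 1 (remaining 0U)
16U → rack 4 (remaining 8U)
23U → rack 5 (remaining 1U)
19U → rack 6 (remaining 5U)
5U → rack 6 (remaining 0U)
6 racks × 24U = 144U; used 117U; unused 27U.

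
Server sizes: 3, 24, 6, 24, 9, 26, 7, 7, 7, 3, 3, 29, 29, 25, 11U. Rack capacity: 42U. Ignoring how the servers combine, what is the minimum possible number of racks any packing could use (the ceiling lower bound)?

Total size = 3 + 24 + 6 + 24 + 9 + 26 + 7 + 7 + 7 + 3 + 3 + 29 + 29 + 25 + 11 = 213U.
⌈213 / 42⌉ = 6.

6 racks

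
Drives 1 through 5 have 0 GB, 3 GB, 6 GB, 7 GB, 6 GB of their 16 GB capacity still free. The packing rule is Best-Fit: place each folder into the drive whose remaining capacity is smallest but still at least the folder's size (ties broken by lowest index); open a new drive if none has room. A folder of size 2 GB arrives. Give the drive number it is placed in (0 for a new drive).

2

Drives with room: drive 2 (3 GB), drive 3 (6 GB), drive 4 (7 GB), drive 5 (6 GB).
Tightest fit is drive 2 with 3 GB free.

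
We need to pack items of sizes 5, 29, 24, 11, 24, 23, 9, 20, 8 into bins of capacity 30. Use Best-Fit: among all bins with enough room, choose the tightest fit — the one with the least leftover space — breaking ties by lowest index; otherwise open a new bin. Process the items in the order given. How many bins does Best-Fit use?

6

Put 5 in bin 1; 25 remain.
Put 29 in bin 2; 1 remain.
Put 24 in bin 1; 1 remain.
Put 11 in bin 3; 19 remain.
Put 24 in bin 4; 6 remain.
Put 23 in bin 5; 7 remain.
Put 9 in bin 3; 10 remain.
Put 20 in bin 6; 10 remain.
Put 8 in bin 3; 2 remain.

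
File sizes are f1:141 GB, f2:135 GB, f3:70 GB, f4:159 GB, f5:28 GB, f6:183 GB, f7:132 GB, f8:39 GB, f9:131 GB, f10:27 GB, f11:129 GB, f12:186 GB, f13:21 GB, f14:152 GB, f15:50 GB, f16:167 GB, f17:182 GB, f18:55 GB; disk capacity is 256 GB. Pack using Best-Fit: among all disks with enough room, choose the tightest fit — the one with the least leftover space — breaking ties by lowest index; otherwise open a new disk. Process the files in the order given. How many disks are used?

f1 (141 GB) → disk 1 (remaining 115 GB)
f2 (135 GB) → disk 2 (remaining 121 GB)
f3 (70 GB) → disk 1 (remaining 45 GB)
f4 (159 GB) → disk 3 (remaining 97 GB)
f5 (28 GB) → disk 1 (remaining 17 GB)
f6 (183 GB) → disk 4 (remaining 73 GB)
f7 (132 GB) → disk 5 (remaining 124 GB)
f8 (39 GB) → disk 4 (remaining 34 GB)
f9 (131 GB) → disk 6 (remaining 125 GB)
f10 (27 GB) → disk 4 (remaining 7 GB)
f11 (129 GB) → disk 7 (remaining 127 GB)
f12 (186 GB) → disk 8 (remaining 70 GB)
f13 (21 GB) → disk 8 (remaining 49 GB)
f14 (152 GB) → disk 9 (remaining 104 GB)
f15 (50 GB) → disk 3 (remaining 47 GB)
f16 (167 GB) → disk 10 (remaining 89 GB)
f17 (182 GB) → disk 11 (remaining 74 GB)
f18 (55 GB) → disk 11 (remaining 19 GB)
Final disks: [141,70,28] [135] [159,50] [183,39,27] [132] [131] [129] [186,21] [152] [167] [182,55].

11 disks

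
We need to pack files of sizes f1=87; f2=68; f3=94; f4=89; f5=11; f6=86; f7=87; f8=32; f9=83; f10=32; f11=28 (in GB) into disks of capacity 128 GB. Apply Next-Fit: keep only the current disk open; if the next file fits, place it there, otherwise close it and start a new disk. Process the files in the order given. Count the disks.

8 disks

disk 1: place f1 (87 GB), 41 GB left
disk 2: place f2 (68 GB), 60 GB left
disk 3: place f3 (94 GB), 34 GB left
disk 4: place f4 (89 GB), 39 GB left
disk 4: place f5 (11 GB), 28 GB left
disk 5: place f6 (86 GB), 42 GB left
disk 6: place f7 (87 GB), 41 GB left
disk 6: place f8 (32 GB), 9 GB left
disk 7: place f9 (83 GB), 45 GB left
disk 7: place f10 (32 GB), 13 GB left
disk 8: place f11 (28 GB), 100 GB left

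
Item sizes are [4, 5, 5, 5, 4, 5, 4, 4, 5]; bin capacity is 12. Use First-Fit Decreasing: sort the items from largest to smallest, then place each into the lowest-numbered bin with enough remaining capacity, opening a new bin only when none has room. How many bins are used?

Sorted descending: 5, 5, 5, 5, 5, 4, 4, 4, 4.
5 → bin 1 (remaining 7)
5 → bin 1 (remaining 2)
5 → bin 2 (remaining 7)
5 → bin 2 (remaining 2)
5 → bin 3 (remaining 7)
4 → bin 3 (remaining 3)
4 → bin 4 (remaining 8)
4 → bin 4 (remaining 4)
4 → bin 4 (remaining 0)
Final bins: [5,5] [5,5] [5,4] [4,4,4].

4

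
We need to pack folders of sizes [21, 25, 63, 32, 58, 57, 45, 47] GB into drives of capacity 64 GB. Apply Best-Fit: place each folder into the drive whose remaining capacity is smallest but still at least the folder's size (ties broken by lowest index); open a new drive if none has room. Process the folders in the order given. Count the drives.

7 drives

drive 1: place 21 GB, 43 GB left
drive 1: place 25 GB, 18 GB left
drive 2: place 63 GB, 1 GB left
drive 3: place 32 GB, 32 GB left
drive 4: place 58 GB, 6 GB left
drive 5: place 57 GB, 7 GB left
drive 6: place 45 GB, 19 GB left
drive 7: place 47 GB, 17 GB left
Final drives: [21,25] [63] [32] [58] [57] [45] [47].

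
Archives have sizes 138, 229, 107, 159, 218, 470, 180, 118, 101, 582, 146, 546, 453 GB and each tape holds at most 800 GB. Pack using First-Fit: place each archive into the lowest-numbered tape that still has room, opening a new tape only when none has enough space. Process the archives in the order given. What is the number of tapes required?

5

Put 138 GB in tape 1; 662 GB remain.
Put 229 GB in tape 1; 433 GB remain.
Put 107 GB in tape 1; 326 GB remain.
Put 159 GB in tape 1; 167 GB remain.
Put 218 GB in tape 2; 582 GB remain.
Put 470 GB in tape 2; 112 GB remain.
Put 180 GB in tape 3; 620 GB remain.
Put 118 GB in tape 1; 49 GB remain.
Put 101 GB in tape 2; 11 GB remain.
Put 582 GB in tape 3; 38 GB remain.
Put 146 GB in tape 4; 654 GB remain.
Put 546 GB in tape 4; 108 GB remain.
Put 453 GB in tape 5; 347 GB remain.
Final tapes: [138,229,107,159,118] [218,470,101] [180,582] [146,546] [453].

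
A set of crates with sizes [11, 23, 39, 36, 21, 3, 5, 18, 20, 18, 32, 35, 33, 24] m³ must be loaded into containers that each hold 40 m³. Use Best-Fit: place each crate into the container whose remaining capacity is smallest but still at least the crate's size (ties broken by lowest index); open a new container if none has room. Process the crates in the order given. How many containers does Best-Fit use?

9 containers

container 1: place 11 m³, 29 m³ left
container 1: place 23 m³, 6 m³ left
container 2: place 39 m³, 1 m³ left
container 3: place 36 m³, 4 m³ left
container 4: place 21 m³, 19 m³ left
container 3: place 3 m³, 1 m³ left
container 1: place 5 m³, 1 m³ left
container 4: place 18 m³, 1 m³ left
container 5: place 20 m³, 20 m³ left
container 5: place 18 m³, 2 m³ left
container 6: place 32 m³, 8 m³ left
container 7: place 35 m³, 5 m³ left
container 8: place 33 m³, 7 m³ left
container 9: place 24 m³, 16 m³ left
Final containers: [11,23,5] [39] [36,3] [21,18] [20,18] [32] [35] [33] [24].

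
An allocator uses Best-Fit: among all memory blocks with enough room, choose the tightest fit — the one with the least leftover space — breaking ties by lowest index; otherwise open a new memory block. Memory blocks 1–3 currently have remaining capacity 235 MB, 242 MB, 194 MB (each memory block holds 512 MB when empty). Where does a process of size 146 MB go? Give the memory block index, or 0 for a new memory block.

Memory blocks with room: memory block 1 (235 MB), memory block 2 (242 MB), memory block 3 (194 MB).
Tightest fit is memory block 3 with 194 MB free.

3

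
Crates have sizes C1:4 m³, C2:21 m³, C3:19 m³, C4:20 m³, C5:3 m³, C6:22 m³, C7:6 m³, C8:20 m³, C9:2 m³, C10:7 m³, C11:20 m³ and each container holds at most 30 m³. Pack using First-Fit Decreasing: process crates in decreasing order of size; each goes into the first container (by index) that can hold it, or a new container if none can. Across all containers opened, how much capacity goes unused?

36

Sorted descending: 22, 21, 20, 20, 20, 19, 7, 6, 4, 3, 2.
Put 22 m³ in container 1; 8 m³ remain.
Put 21 m³ in container 2; 9 m³ remain.
Put 20 m³ in container 3; 10 m³ remain.
Put 20 m³ in container 4; 10 m³ remain.
Put 20 m³ in container 5; 10 m³ remain.
Put 19 m³ in container 6; 11 m³ remain.
Put 7 m³ in container 1; 1 m³ remain.
Put 6 m³ in container 2; 3 m³ remain.
Put 4 m³ in container 3; 6 m³ remain.
Put 3 m³ in container 2; 0 m³ remain.
Put 2 m³ in container 3; 4 m³ remain.
6 containers × 30 m³ = 180 m³; used 144 m³; unused 36 m³.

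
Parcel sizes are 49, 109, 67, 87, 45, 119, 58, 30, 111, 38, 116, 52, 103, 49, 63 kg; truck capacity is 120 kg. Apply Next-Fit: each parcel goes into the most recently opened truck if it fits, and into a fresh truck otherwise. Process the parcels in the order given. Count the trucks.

truck 1: place 49 kg, 71 kg left
truck 2: place 109 kg, 11 kg left
truck 3: place 67 kg, 53 kg left
truck 4: place 87 kg, 33 kg left
truck 5: place 45 kg, 75 kg left
truck 6: place 119 kg, 1 kg left
truck 7: place 58 kg, 62 kg left
truck 7: place 30 kg, 32 kg left
truck 8: place 111 kg, 9 kg left
truck 9: place 38 kg, 82 kg left
truck 10: place 116 kg, 4 kg left
truck 11: place 52 kg, 68 kg left
truck 12: place 103 kg, 17 kg left
truck 13: place 49 kg, 71 kg left
truck 13: place 63 kg, 8 kg left

13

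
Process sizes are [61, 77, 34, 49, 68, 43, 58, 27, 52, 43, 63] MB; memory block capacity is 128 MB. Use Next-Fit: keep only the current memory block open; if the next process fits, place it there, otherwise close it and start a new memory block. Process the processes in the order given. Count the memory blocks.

6

Put 61 MB in memory block 1; 67 MB remain.
Put 77 MB in memory block 2; 51 MB remain.
Put 34 MB in memory block 2; 17 MB remain.
Put 49 MB in memory block 3; 79 MB remain.
Put 68 MB in memory block 3; 11 MB remain.
Put 43 MB in memory block 4; 85 MB remain.
Put 58 MB in memory block 4; 27 MB remain.
Put 27 MB in memory block 4; 0 MB remain.
Put 52 MB in memory block 5; 76 MB remain.
Put 43 MB in memory block 5; 33 MB remain.
Put 63 MB in memory block 6; 65 MB remain.
Final memory blocks: [61] [77,34] [49,68] [43,58,27] [52,43] [63].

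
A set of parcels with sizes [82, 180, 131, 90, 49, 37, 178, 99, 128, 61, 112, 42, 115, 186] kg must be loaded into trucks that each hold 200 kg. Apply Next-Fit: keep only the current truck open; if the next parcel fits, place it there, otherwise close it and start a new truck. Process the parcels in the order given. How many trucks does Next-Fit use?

10

Put 82 kg in truck 1; 118 kg remain.
Put 180 kg in truck 2; 20 kg remain.
Put 131 kg in truck 3; 69 kg remain.
Put 90 kg in truck 4; 110 kg remain.
Put 49 kg in truck 4; 61 kg remain.
Put 37 kg in truck 4; 24 kg remain.
Put 178 kg in truck 5; 22 kg remain.
Put 99 kg in truck 6; 101 kg remain.
Put 128 kg in truck 7; 72 kg remain.
Put 61 kg in truck 7; 11 kg remain.
Put 112 kg in truck 8; 88 kg remain.
Put 42 kg in truck 8; 46 kg remain.
Put 115 kg in truck 9; 85 kg remain.
Put 186 kg in truck 10; 14 kg remain.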